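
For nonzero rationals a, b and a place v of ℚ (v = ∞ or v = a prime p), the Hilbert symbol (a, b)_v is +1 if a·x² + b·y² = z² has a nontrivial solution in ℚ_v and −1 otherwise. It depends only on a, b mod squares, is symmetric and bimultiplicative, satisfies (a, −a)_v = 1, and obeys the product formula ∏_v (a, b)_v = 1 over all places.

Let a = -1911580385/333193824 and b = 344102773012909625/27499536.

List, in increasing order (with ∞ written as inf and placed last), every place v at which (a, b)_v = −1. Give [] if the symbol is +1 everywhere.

Mod squares: a ≡ -390, b ≡ 65. Check v ∈ {∞, 2, 3, 5, 11, 13, 17, 19, 23, 29}.
v=13: a=13^1·(≡3), b=13^3·(≡11) mod 13; (3|13)=+1, (11|13)=-1; (−1)^{1·3·6}·(+1)^3·(-1)^1 = -1.
v=29: a=29^2·(≡1), b=29^4·(≡4) mod 29; (1|29)=+1, (4|29)=+1; (−1)^{2·4·14}·(+1)^4·(+1)^2 = +1.
v=5: a=5^1·(≡2), b=5^3·(≡2) mod 5; (2|5)=-1, (2|5)=-1; (−1)^{1·3·2}·(-1)^3·(-1)^1 = +1.
v=2: v_2(a)=-5, v_2(b)=-4; units ≡ 5, 1 (mod 8); ε·ε+αω+βω = 0·0+-5·0+-4·1 ≡ 0  ⇒  (a,b)_2 = +1.
v=∞: -390 < 0 and 65 > 0  ⇒  (a,b)_∞ = +1.
v=11: a=11^2·(≡10), b=11^6·(≡7) mod 11; (10|11)=-1, (7|11)=-1; (−1)^{2·6·5}·(-1)^6·(-1)^2 = +1.
v=17: a=17^2·(≡4), b=17^0·(≡5) mod 17; (4|17)=+1, (5|17)=-1; (−1)^{2·0·8}·(+1)^0·(-1)^2 = +1.
v=3: a=3^-9·(≡2), b=3^-2·(≡2) mod 3; (2|3)=-1, (2|3)=-1; (−1)^{-9·-2·1}·(-1)^-2·(-1)^-9 = -1.
v=19: a=19^0·(≡1), b=19^-2·(≡14) mod 19; (1|19)=+1, (14|19)=-1; (−1)^{0·-2·9}·(+1)^-2·(-1)^0 = +1.
v=23: a=23^-2·(≡8), b=23^-2·(≡21) mod 23; (8|23)=+1, (21|23)=-1; (−1)^{-2·-2·11}·(+1)^-2·(-1)^-2 = +1.
Ram(-390, 65) = {3, 13}; no ℚ_3-point on the conic.

[3, 13]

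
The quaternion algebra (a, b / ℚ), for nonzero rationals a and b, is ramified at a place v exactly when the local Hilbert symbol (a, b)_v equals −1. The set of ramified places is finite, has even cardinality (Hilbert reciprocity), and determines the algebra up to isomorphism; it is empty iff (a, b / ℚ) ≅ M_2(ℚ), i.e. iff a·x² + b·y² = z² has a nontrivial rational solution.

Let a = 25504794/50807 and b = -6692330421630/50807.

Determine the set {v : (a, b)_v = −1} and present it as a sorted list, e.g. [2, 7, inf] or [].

Mod squares: a ≡ 16422, b ≡ -690. Check v ∈ {∞, 2, 3, 5, 7, 17, 23, 47}.
v=3: a=3^7·(≡2), b=3^9·(≡1) mod 3; (2|3)=-1, (1|3)=+1; (−1)^{7·9·1}·(-1)^9·(+1)^7 = +1.
v=7: a=7^3·(≡4), b=7^6·(≡6) mod 7; (4|7)=+1, (6|7)=-1; (−1)^{3·6·3}·(+1)^6·(-1)^3 = -1.
v=23: a=23^-1·(≡2), b=23^-1·(≡1) mod 23; (2|23)=+1, (1|23)=+1; (−1)^{-1·-1·11}·(+1)^-1·(+1)^-1 = -1.
v=∞: 16422 > 0 and -690 < 0  ⇒  (a,b)_∞ = +1.
v=2: v_2(a)=1, v_2(b)=1; units ≡ 3, 7 (mod 8); ε·ε+αω+βω = 1·1+1·0+1·1 ≡ 0  ⇒  (a,b)_2 = +1.
v=5: a=5^0·(≡2), b=5^1·(≡2) mod 5; (2|5)=-1, (2|5)=-1; (−1)^{0·1·2}·(-1)^1·(-1)^0 = -1.
v=17: a=17^1·(≡6), b=17^2·(≡6) mod 17; (6|17)=-1, (6|17)=-1; (−1)^{1·2·8}·(-1)^2·(-1)^1 = -1.
v=47: a=47^-2·(≡29), b=47^-2·(≡33) mod 47; (29|47)=-1, (33|47)=-1; (−1)^{-2·-2·23}·(-1)^-2·(-1)^-2 = +1.
(16422, -690 / ℚ) ramifies at {5, 7, 17, 23}: a division algebra.

[5, 7, 17, 23]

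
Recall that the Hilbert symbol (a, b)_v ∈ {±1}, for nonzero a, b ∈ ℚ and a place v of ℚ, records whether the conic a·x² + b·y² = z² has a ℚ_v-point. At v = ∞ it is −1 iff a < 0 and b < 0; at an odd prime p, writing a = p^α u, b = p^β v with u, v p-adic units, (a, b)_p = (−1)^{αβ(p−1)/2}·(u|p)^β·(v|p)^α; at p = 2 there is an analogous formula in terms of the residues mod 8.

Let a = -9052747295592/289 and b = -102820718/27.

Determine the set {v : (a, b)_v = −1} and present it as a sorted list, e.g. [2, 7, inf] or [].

[2, 13, 29, inf]

Mod squares: a ≡ -858, b ≡ -52026. Check v ∈ {∞, 2, 3, 7, 11, 13, 17, 23, 29}.
v=7: a=7^2·(≡6), b=7^2·(≡6) mod 7; (6|7)=-1, (6|7)=-1; (−1)^{2·2·3}·(-1)^2·(-1)^2 = +1.
v=3: a=3^1·(≡2), b=3^-3·(≡1) mod 3; (2|3)=-1, (1|3)=+1; (−1)^{1·-3·1}·(-1)^-3·(+1)^1 = +1.
v=13: a=13^1·(≡9), b=13^1·(≡5) mod 13; (9|13)=+1, (5|13)=-1; (−1)^{1·1·6}·(+1)^1·(-1)^1 = -1.
v=11: a=11^3·(≡7), b=11^2·(≡5) mod 11; (7|11)=-1, (5|11)=+1; (−1)^{3·2·5}·(-1)^2·(+1)^3 = +1.
v=∞: -858 < 0 and -52026 < 0  ⇒  (a,b)_∞ = -1.
v=2: v_2(a)=3, v_2(b)=1; units ≡ 3, 3 (mod 8); ε·ε+αω+βω = 1·1+3·1+1·1 ≡ 1  ⇒  (a,b)_2 = -1.
v=29: a=29^2·(≡11), b=29^1·(≡1) mod 29; (11|29)=-1, (1|29)=+1; (−1)^{2·1·14}·(-1)^1·(+1)^2 = -1.
v=23: a=23^2·(≡2), b=23^1·(≡11) mod 23; (2|23)=+1, (11|23)=-1; (−1)^{2·1·11}·(+1)^1·(-1)^2 = +1.
v=17: a=17^-2·(≡8), b=17^0·(≡11) mod 17; (8|17)=+1, (11|17)=-1; (−1)^{-2·0·8}·(+1)^0·(-1)^-2 = +1.
Ram(-858, -52026) = {2, 13, 29, ∞}; no ℚ_2-point on the conic.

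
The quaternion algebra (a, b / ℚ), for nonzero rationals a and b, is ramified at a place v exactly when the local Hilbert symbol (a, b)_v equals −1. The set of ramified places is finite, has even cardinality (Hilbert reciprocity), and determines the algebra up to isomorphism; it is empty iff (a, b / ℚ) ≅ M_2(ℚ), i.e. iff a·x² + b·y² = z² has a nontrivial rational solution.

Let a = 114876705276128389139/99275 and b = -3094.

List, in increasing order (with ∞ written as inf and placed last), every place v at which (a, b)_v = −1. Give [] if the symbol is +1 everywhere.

(a, b) ≡ (3289, -3094) mod (ℚ^×)²; places V = {2, 5, 7, 11, 13, 17, 19, 23, 37, ∞}.
(a,b)_2: α=0, β=1; u≡1, v≡5 (mod 8); ε(u)ε(v)=0·0, αω(v)=0·1, βω(u)=1·0; sum ≡ 0  ⇒  +1.
(a,b)_5: α=-2, u≡4; β=0, v≡1 (mod 5); (4|5)=+1, (1|5)=+1; sign (−1)^0·+1^0·+1^-2 = +1.
(a,b)_23: α=1, u≡19; β=0, v≡11 (mod 23); (19|23)=-1, (11|23)=-1; sign (−1)^0·-1^0·-1^1 = -1.
(a,b)_37: α=2, u≡1; β=0, v≡14 (mod 37); (1|37)=+1, (14|37)=-1; sign (−1)^0·+1^0·-1^2 = +1.
(a,b)_7: α=6, u≡3; β=1, v≡6 (mod 7); (3|7)=-1, (6|7)=-1; sign (−1)^0·-1^1·-1^6 = -1.
(a,b)_∞: sgn(3289)=+, sgn(-3094)=−, so +1.
(a,b)_13: α=5, u≡8; β=1, v≡9 (mod 13); (8|13)=-1, (9|13)=+1; sign (−1)^0·-1^1·+1^5 = -1.
(a,b)_19: α=-2, u≡13; β=0, v≡3 (mod 19); (13|19)=-1, (3|19)=-1; sign (−1)^0·-1^0·-1^-2 = +1.
(a,b)_17: α=4, u≡8; β=1, v≡5 (mod 17); (8|17)=+1, (5|17)=-1; sign (−1)^0·+1^1·-1^4 = +1.
(a,b)_11: α=-1, u≡8; β=0, v≡8 (mod 11); (8|11)=-1, (8|11)=-1; sign (−1)^0·-1^0·-1^-1 = -1.
|Ram(3289, -3094)| = 4, even; anisotropic at {7, 11, 13, 23}.

[7, 11, 13, 23]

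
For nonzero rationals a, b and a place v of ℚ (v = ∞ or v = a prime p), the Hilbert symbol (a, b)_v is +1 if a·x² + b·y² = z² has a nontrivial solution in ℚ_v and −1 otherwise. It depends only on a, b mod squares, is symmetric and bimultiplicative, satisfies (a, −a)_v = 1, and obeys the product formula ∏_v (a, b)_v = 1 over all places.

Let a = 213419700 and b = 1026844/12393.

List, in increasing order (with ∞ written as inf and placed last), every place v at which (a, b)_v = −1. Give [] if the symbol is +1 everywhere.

(a, b) ≡ (237133, 527) mod (ℚ^×)²; places V = {2, 3, 5, 7, 13, 17, 29, 31, 37, ∞}.
(a,b)_37: α=1, u≡22; β=0, v≡27 (mod 37); (22|37)=-1, (27|37)=+1; sign (−1)^0·-1^0·+1^1 = +1.
(a,b)_2: α=2, β=2; u≡5, v≡7 (mod 8); ε(u)ε(v)=0·1, αω(v)=2·0, βω(u)=2·1; sum ≡ 0  ⇒  +1.
(a,b)_13: α=1, u≡6; β=2, v≡11 (mod 13); (6|13)=-1, (11|13)=-1; sign (−1)^0·-1^2·-1^1 = -1.
(a,b)_17: α=1, u≡8; β=-1, v≡12 (mod 17); (8|17)=+1, (12|17)=-1; sign (−1)^0·+1^-1·-1^1 = -1.
(a,b)_7: α=0, u≡4; β=2, v≡4 (mod 7); (4|7)=+1, (4|7)=+1; sign (−1)^0·+1^2·+1^0 = +1.
(a,b)_31: α=0, u≡14; β=1, v≡11 (mod 31); (14|31)=+1, (11|31)=-1; sign (−1)^0·+1^1·-1^0 = +1.
(a,b)_29: α=1, u≡28; β=0, v≡7 (mod 29); (28|29)=+1, (7|29)=+1; sign (−1)^0·+1^0·+1^1 = +1.
(a,b)_5: α=2, u≡3; β=0, v≡3 (mod 5); (3|5)=-1, (3|5)=-1; sign (−1)^0·-1^0·-1^2 = +1.
(a,b)_∞: sgn(237133)=+, sgn(527)=+, so +1.
(a,b)_3: α=2, u≡1; β=-6, v≡2 (mod 3); (1|3)=+1, (2|3)=-1; sign (−1)^0·+1^-6·-1^2 = +1.
(237133, 527 / ℚ) ramifies at {13, 17}: a division algebra.

[13, 17]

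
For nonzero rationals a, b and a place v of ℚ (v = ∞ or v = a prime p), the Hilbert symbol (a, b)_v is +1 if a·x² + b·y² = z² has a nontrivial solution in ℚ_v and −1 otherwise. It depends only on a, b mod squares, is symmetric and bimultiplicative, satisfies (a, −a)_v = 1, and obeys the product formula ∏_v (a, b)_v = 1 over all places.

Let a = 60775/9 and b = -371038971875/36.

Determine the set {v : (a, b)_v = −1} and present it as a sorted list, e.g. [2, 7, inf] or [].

Mod squares: a ≡ 2431, b ≡ -12155. Check v ∈ {∞, 2, 3, 5, 11, 13, 17}.
v=5: a=5^2·(≡4), b=5^5·(≡4) mod 5; (4|5)=+1, (4|5)=+1; (−1)^{2·5·2}·(+1)^5·(+1)^2 = +1.
v=11: a=11^1·(≡4), b=11^1·(≡7) mod 11; (4|11)=+1, (7|11)=-1; (−1)^{1·1·5}·(+1)^1·(-1)^1 = +1.
v=3: a=3^-2·(≡1), b=3^-2·(≡1) mod 3; (1|3)=+1, (1|3)=+1; (−1)^{-2·-2·1}·(+1)^-2·(+1)^-2 = +1.
v=17: a=17^1·(≡10), b=17^3·(≡15) mod 17; (10|17)=-1, (15|17)=+1; (−1)^{1·3·8}·(-1)^3·(+1)^1 = -1.
v=13: a=13^1·(≡11), b=13^3·(≡12) mod 13; (11|13)=-1, (12|13)=+1; (−1)^{1·3·6}·(-1)^3·(+1)^1 = -1.
v=2: v_2(a)=0, v_2(b)=-2; units ≡ 7, 5 (mod 8); ε·ε+αω+βω = 1·0+0·1+-2·0 ≡ 0  ⇒  (a,b)_2 = +1.
v=∞: 2431 > 0 and -12155 < 0  ⇒  (a,b)_∞ = +1.
|Ram(2431, -12155)| = 2, even; anisotropic at {13, 17}.

[13, 17]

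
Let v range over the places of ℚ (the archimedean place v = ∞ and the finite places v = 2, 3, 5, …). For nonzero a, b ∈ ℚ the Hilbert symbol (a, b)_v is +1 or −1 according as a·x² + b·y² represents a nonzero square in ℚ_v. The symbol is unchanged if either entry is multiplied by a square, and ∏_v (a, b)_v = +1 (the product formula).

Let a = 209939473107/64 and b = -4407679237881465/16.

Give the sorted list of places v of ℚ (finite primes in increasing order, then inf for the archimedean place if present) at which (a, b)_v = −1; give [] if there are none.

(a, b) ≡ (3, -62985) mod (ℚ^×)²; places V = {2, 3, 5, 7, 13, 17, 19, ∞}.
(a,b)_5: α=0, u≡3; β=1, v≡2 (mod 5); (3|5)=-1, (2|5)=-1; sign (−1)^0·-1^1·-1^0 = -1.
(a,b)_2: α=-6, β=-4; u≡3, v≡7 (mod 8); ε(u)ε(v)=1·1, αω(v)=-6·0, βω(u)=-4·1; sum ≡ 1  ⇒  -1.
(a,b)_17: α=2, u≡7; β=3, v≡15 (mod 17); (7|17)=-1, (15|17)=+1; sign (−1)^0·-1^3·+1^2 = -1.
(a,b)_∞: sgn(3)=+, sgn(-62985)=−, so +1.
(a,b)_7: α=2, u≡5; β=2, v≡2 (mod 7); (5|7)=-1, (2|7)=+1; sign (−1)^0·-1^2·+1^2 = +1.
(a,b)_19: α=2, u≡15; β=3, v≡10 (mod 19); (15|19)=-1, (10|19)=-1; sign (−1)^0·-1^3·-1^2 = -1.
(a,b)_13: α=2, u≡4; β=3, v≡4 (mod 13); (4|13)=+1, (4|13)=+1; sign (−1)^0·+1^3·+1^2 = +1.
(a,b)_3: α=5, u≡1; β=5, v≡2 (mod 3); (1|3)=+1, (2|3)=-1; sign (−1)^1·+1^5·-1^5 = +1.
(3, -62985 / ℚ) ramifies at {2, 5, 17, 19}: a division algebra.

[2, 5, 17, 19]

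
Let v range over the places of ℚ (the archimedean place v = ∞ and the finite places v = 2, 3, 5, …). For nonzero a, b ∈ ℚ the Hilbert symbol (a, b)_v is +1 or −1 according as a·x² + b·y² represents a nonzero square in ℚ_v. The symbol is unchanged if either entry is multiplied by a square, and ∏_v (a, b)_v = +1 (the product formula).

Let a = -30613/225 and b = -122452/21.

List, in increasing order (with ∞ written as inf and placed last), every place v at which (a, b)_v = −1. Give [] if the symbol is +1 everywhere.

(a, b) ≡ (-253, -5313) mod (ℚ^×)²; places V = {2, 3, 5, 7, 11, 23, ∞}.
(a,b)_3: α=-2, u≡2; β=-1, v≡2 (mod 3); (2|3)=-1, (2|3)=-1; sign (−1)^0·-1^-1·-1^-2 = -1.
(a,b)_2: α=0, β=2; u≡3, v≡7 (mod 8); ε(u)ε(v)=1·1, αω(v)=0·0, βω(u)=2·1; sum ≡ 1  ⇒  -1.
(a,b)_23: α=1, u≡4; β=1, v≡17 (mod 23); (4|23)=+1, (17|23)=-1; sign (−1)^1·+1^1·-1^1 = +1.
(a,b)_5: α=-2, u≡3; β=0, v≡3 (mod 5); (3|5)=-1, (3|5)=-1; sign (−1)^0·-1^0·-1^-2 = +1.
(a,b)_7: α=0, u≡5; β=-1, v≡2 (mod 7); (5|7)=-1, (2|7)=+1; sign (−1)^0·-1^-1·+1^0 = -1.
(a,b)_11: α=3, u≡2; β=3, v≡4 (mod 11); (2|11)=-1, (4|11)=+1; sign (−1)^1·-1^3·+1^3 = +1.
(a,b)_∞: sgn(-253)=−, sgn(-5313)=−, so -1.
(-253, -5313 / ℚ) ramifies at {2, 3, 7, ∞}: a division algebra.

[2, 3, 7, inf]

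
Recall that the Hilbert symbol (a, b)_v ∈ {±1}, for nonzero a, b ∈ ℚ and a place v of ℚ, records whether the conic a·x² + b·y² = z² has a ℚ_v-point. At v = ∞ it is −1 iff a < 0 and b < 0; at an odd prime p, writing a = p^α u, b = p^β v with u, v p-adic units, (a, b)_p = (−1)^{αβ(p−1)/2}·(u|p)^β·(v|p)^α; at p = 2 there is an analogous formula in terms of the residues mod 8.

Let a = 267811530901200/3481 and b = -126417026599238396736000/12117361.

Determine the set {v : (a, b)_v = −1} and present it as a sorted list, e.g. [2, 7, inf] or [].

Mod squares: a ≡ 13, b ≡ -4290. Check v ∈ {∞, 2, 3, 5, 11, 13, 23, 59}.
v=5: a=5^2·(≡3), b=5^3·(≡2) mod 5; (3|5)=-1, (2|5)=-1; (−1)^{2·3·2}·(-1)^3·(-1)^2 = -1.
v=13: a=13^3·(≡4), b=13^5·(≡11) mod 13; (4|13)=+1, (11|13)=-1; (−1)^{3·5·6}·(+1)^5·(-1)^3 = -1.
v=59: a=59^-2·(≡50), b=59^-4·(≡46) mod 59; (50|59)=-1, (46|59)=+1; (−1)^{-2·-4·29}·(-1)^-4·(+1)^-2 = +1.
v=∞: 13 > 0 and -4290 < 0  ⇒  (a,b)_∞ = +1.
v=3: a=3^2·(≡1), b=3^3·(≡1) mod 3; (1|3)=+1, (1|3)=+1; (−1)^{2·3·1}·(+1)^3·(+1)^2 = +1.
v=11: a=11^2·(≡7), b=11^3·(≡7) mod 11; (7|11)=-1, (7|11)=-1; (−1)^{2·3·5}·(-1)^3·(-1)^2 = -1.
v=23: a=23^4·(≡16), b=23^6·(≡22) mod 23; (16|23)=+1, (22|23)=-1; (−1)^{4·6·11}·(+1)^6·(-1)^4 = +1.
v=2: v_2(a)=4, v_2(b)=9; units ≡ 5, 7 (mod 8); ε·ε+αω+βω = 0·1+4·0+9·1 ≡ 1  ⇒  (a,b)_2 = -1.
|Ram(13, -4290)| = 4, even; anisotropic at {2, 5, 11, 13}.

[2, 5, 11, 13]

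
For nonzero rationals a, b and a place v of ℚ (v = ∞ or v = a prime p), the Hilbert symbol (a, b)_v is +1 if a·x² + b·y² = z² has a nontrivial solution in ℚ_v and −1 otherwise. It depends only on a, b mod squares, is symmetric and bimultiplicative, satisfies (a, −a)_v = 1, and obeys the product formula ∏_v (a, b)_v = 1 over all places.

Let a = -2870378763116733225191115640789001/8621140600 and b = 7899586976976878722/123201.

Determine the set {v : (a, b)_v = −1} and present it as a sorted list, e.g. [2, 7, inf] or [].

[11, 19, 23, 31]

(a, b) ≡ (-9614, 993922) mod (ℚ^×)²; places V = {2, 3, 5, 7, 11, 13, 17, 19, 23, 31, 37, 41, 47, ∞}.
(a,b)_47: α=4, u≡9; β=2, v≡15 (mod 47); (9|47)=+1, (15|47)=-1; sign (−1)^0·+1^2·-1^4 = +1.
(a,b)_3: α=0, u≡1; β=-6, v≡1 (mod 3); (1|3)=+1, (1|3)=+1; sign (−1)^0·+1^-6·+1^0 = +1.
(a,b)_13: α=2, u≡8; β=-2, v≡6 (mod 13); (8|13)=-1, (6|13)=-1; sign (−1)^0·-1^-2·-1^2 = +1.
(a,b)_41: α=6, u≡16; β=3, v≡38 (mod 41); (16|41)=+1, (38|41)=-1; sign (−1)^0·+1^3·-1^6 = +1.
(a,b)_17: α=4, u≡4; β=1, v≡3 (mod 17); (4|17)=+1, (3|17)=-1; sign (−1)^0·+1^1·-1^4 = +1.
(a,b)_2: α=-3, β=1; u≡1, v≡1 (mod 8); ε(u)ε(v)=0·0, αω(v)=-3·0, βω(u)=1·0; sum ≡ 0  ⇒  +1.
(a,b)_7: α=0, u≡1; β=2, v≡3 (mod 7); (1|7)=+1, (3|7)=-1; sign (−1)^0·+1^2·-1^0 = +1.
(a,b)_5: α=-2, u≡1; β=0, v≡2 (mod 5); (1|5)=+1, (2|5)=-1; sign (−1)^0·+1^0·-1^-2 = +1.
(a,b)_31: α=2, u≡30; β=1, v≡10 (mod 31); (30|31)=-1, (10|31)=+1; sign (−1)^0·-1^1·+1^2 = -1.
(a,b)_19: α=3, u≡1; β=2, v≡3 (mod 19); (1|19)=+1, (3|19)=-1; sign (−1)^0·+1^2·-1^3 = -1.
(a,b)_11: α=3, u≡10; β=2, v≡2 (mod 11); (10|11)=-1, (2|11)=-1; sign (−1)^0·-1^2·-1^3 = -1.
(a,b)_37: α=-4, u≡2; β=0, v≡11 (mod 37); (2|37)=-1, (11|37)=+1; sign (−1)^0·-1^0·+1^-4 = +1.
(a,b)_23: α=-1, u≡14; β=1, v≡21 (mod 23); (14|23)=-1, (21|23)=-1; sign (−1)^1·-1^1·-1^-1 = -1.
(a,b)_∞: sgn(-9614)=−, sgn(993922)=+, so +1.
Ram(-9614, 993922) = {11, 19, 23, 31}; no ℚ_11-point on the conic.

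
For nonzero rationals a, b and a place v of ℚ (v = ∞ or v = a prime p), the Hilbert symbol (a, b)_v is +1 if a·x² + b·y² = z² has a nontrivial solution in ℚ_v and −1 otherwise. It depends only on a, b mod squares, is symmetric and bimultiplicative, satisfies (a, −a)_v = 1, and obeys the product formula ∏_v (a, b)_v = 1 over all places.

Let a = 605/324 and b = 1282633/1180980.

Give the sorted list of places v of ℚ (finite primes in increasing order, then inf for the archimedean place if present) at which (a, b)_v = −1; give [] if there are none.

Mod squares: a ≡ 5, b ≡ 17765. Check v ∈ {∞, 2, 3, 5, 11, 17, 19}.
v=19: a=19^0·(≡16), b=19^3·(≡1) mod 19; (16|19)=+1, (1|19)=+1; (−1)^{0·3·9}·(+1)^3·(+1)^0 = +1.
v=11: a=11^2·(≡1), b=11^1·(≡4) mod 11; (1|11)=+1, (4|11)=+1; (−1)^{2·1·5}·(+1)^1·(+1)^2 = +1.
v=3: a=3^-4·(≡2), b=3^-10·(≡2) mod 3; (2|3)=-1, (2|3)=-1; (−1)^{-4·-10·1}·(-1)^-10·(-1)^-4 = +1.
v=2: v_2(a)=-2, v_2(b)=-2; units ≡ 5, 5 (mod 8); ε·ε+αω+βω = 0·0+-2·1+-2·1 ≡ 0  ⇒  (a,b)_2 = +1.
v=∞: 5 > 0 and 17765 > 0  ⇒  (a,b)_∞ = +1.
v=5: a=5^1·(≡4), b=5^-1·(≡3) mod 5; (4|5)=+1, (3|5)=-1; (−1)^{1·-1·2}·(+1)^-1·(-1)^1 = -1.
v=17: a=17^0·(≡10), b=17^1·(≡15) mod 17; (10|17)=-1, (15|17)=+1; (−1)^{0·1·8}·(-1)^1·(+1)^0 = -1.
(5, 17765 / ℚ) ramifies at {5, 17}: a division algebra.

[5, 17]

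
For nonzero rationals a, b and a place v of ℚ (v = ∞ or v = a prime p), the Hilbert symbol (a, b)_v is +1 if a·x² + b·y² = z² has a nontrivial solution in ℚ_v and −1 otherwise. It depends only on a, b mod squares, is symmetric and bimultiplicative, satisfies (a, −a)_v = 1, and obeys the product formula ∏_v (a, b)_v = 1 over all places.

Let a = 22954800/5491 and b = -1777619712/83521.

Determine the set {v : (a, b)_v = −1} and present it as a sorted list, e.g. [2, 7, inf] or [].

Mod squares: a ≡ 1090353, b ≡ -57387. Check v ∈ {∞, 2, 3, 5, 11, 17, 19, 37, 47}.
v=3: a=3^1·(≡1), b=3^1·(≡2) mod 3; (1|3)=+1, (2|3)=-1; (−1)^{1·1·1}·(+1)^1·(-1)^1 = +1.
v=17: a=17^-2·(≡3), b=17^-4·(≡10) mod 17; (3|17)=-1, (10|17)=-1; (−1)^{-2·-4·8}·(-1)^-4·(-1)^-2 = +1.
v=19: a=19^-1·(≡16), b=19^0·(≡14) mod 19; (16|19)=+1, (14|19)=-1; (−1)^{-1·0·9}·(+1)^0·(-1)^-1 = -1.
v=∞: 1090353 > 0 and -57387 < 0  ⇒  (a,b)_∞ = +1.
v=2: v_2(a)=4, v_2(b)=8; units ≡ 1, 5 (mod 8); ε·ε+αω+βω = 0·0+4·1+8·0 ≡ 0  ⇒  (a,b)_2 = +1.
v=47: a=47^1·(≡3), b=47^1·(≡25) mod 47; (3|47)=+1, (25|47)=+1; (−1)^{1·1·23}·(+1)^1·(+1)^1 = -1.
v=37: a=37^1·(≡31), b=37^1·(≡11) mod 37; (31|37)=-1, (11|37)=+1; (−1)^{1·1·18}·(-1)^1·(+1)^1 = -1.
v=5: a=5^2·(≡2), b=5^0·(≡3) mod 5; (2|5)=-1, (3|5)=-1; (−1)^{2·0·2}·(-1)^0·(-1)^2 = +1.
v=11: a=11^1·(≡6), b=11^3·(≡10) mod 11; (6|11)=-1, (10|11)=-1; (−1)^{1·3·5}·(-1)^3·(-1)^1 = -1.
|Ram(1090353, -57387)| = 4, even; anisotropic at {11, 19, 37, 47}.

[11, 19, 37, 47]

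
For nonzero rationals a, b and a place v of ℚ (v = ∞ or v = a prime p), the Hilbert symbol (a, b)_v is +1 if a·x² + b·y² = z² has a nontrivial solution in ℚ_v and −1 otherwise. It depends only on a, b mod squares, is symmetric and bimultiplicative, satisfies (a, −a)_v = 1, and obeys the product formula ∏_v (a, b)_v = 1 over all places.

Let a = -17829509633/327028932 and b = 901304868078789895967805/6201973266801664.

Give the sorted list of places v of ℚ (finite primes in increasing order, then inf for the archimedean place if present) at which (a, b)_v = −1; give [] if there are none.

Mod squares: a ≡ -6409, b ≡ 5. Check v ∈ {∞, 2, 3, 5, 11, 13, 17, 19, 23, 29, 43}.
v=∞: -6409 < 0 and 5 > 0  ⇒  (a,b)_∞ = +1.
v=11: a=11^0·(≡1), b=11^-6·(≡9) mod 11; (1|11)=+1, (9|11)=+1; (−1)^{0·-6·5}·(+1)^-6·(+1)^0 = +1.
v=29: a=29^1·(≡26), b=29^2·(≡23) mod 29; (26|29)=-1, (23|29)=+1; (−1)^{1·2·14}·(-1)^2·(+1)^1 = +1.
v=19: a=19^0·(≡3), b=19^2·(≡5) mod 19; (3|19)=-1, (5|19)=+1; (−1)^{0·2·9}·(-1)^2·(+1)^0 = +1.
v=43: a=43^-2·(≡10), b=43^-4·(≡32) mod 43; (10|43)=+1, (32|43)=-1; (−1)^{-2·-4·21}·(+1)^-4·(-1)^-2 = +1.
v=2: v_2(a)=-2, v_2(b)=-10; units ≡ 7, 5 (mod 8); ε·ε+αω+βω = 1·0+-2·1+-10·0 ≡ 0  ⇒  (a,b)_2 = +1.
v=23: a=23^4·(≡4), b=23^4·(≡14) mod 23; (4|23)=+1, (14|23)=-1; (−1)^{4·4·11}·(+1)^4·(-1)^4 = +1.
v=13: a=13^3·(≡12), b=13^8·(≡11) mod 13; (12|13)=+1, (11|13)=-1; (−1)^{3·8·6}·(+1)^8·(-1)^3 = -1.
v=5: a=5^0·(≡1), b=5^1·(≡4) mod 5; (1|5)=+1, (4|5)=+1; (−1)^{0·1·2}·(+1)^1·(+1)^0 = +1.
v=17: a=17^-3·(≡7), b=17^2·(≡7) mod 17; (7|17)=-1, (7|17)=-1; (−1)^{-3·2·8}·(-1)^2·(-1)^-3 = -1.
v=3: a=3^-2·(≡2), b=3^2·(≡2) mod 3; (2|3)=-1, (2|3)=-1; (−1)^{-2·2·1}·(-1)^2·(-1)^-2 = +1.
|Ram(-6409, 5)| = 2, even; anisotropic at {13, 17}.

[13, 17]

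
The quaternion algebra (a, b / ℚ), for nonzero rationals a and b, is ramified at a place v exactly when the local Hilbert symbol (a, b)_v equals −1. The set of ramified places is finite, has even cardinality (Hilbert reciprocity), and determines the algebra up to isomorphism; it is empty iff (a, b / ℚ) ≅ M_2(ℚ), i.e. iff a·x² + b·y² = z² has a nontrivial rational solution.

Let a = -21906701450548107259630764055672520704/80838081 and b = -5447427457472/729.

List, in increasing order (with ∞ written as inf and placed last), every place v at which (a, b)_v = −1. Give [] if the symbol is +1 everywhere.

[19, inf]

(a, b) ≡ (-2926, -39767) mod (ℚ^×)²; places V = {2, 3, 7, 11, 13, 19, 23, 37, ∞}.
(a,b)_11: α=7, u≡4; β=2, v≡5 (mod 11); (4|11)=+1, (5|11)=+1; sign (−1)^0·+1^2·+1^7 = +1.
(a,b)_23: α=2, u≡18; β=1, v≡15 (mod 23); (18|23)=+1, (15|23)=-1; sign (−1)^0·+1^1·-1^2 = +1.
(a,b)_7: α=7, u≡2; β=3, v≡3 (mod 7); (2|7)=+1, (3|7)=-1; sign (−1)^1·+1^3·-1^7 = +1.
(a,b)_3: α=-10, u≡2; β=-6, v≡1 (mod 3); (2|3)=-1, (1|3)=+1; sign (−1)^0·-1^-6·+1^-10 = +1.
(a,b)_∞: sgn(-2926)=−, sgn(-39767)=−, so -1.
(a,b)_2: α=17, β=6; u≡1, v≡1 (mod 8); ε(u)ε(v)=0·0, αω(v)=17·0, βω(u)=6·0; sum ≡ 0  ⇒  +1.
(a,b)_37: α=-2, u≡28; β=0, v≡13 (mod 37); (28|37)=+1, (13|37)=-1; sign (−1)^0·+1^0·-1^-2 = +1.
(a,b)_19: α=11, u≡1; β=3, v≡16 (mod 19); (1|19)=+1, (16|19)=+1; sign (−1)^1·+1^3·+1^11 = -1.
(a,b)_13: α=2, u≡4; β=1, v≡1 (mod 13); (4|13)=+1, (1|13)=+1; sign (−1)^0·+1^1·+1^2 = +1.
|Ram(-2926, -39767)| = 2, even; anisotropic at {19, ∞}.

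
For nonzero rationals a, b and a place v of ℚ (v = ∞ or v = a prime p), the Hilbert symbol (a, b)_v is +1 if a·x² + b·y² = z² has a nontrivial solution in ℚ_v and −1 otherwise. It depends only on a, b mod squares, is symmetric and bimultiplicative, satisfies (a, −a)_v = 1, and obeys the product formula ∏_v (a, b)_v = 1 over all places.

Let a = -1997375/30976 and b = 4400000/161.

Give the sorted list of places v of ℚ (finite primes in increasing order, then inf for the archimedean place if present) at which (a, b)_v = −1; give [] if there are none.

[5, 7, 19, 23]

Mod squares: a ≡ -95, b ≡ 17710. Check v ∈ {∞, 2, 5, 7, 11, 19, 23, 29}.
v=29: a=29^2·(≡8), b=29^0·(≡22) mod 29; (8|29)=-1, (22|29)=+1; (−1)^{2·0·14}·(-1)^0·(+1)^2 = +1.
v=23: a=23^0·(≡11), b=23^-1·(≡11) mod 23; (11|23)=-1, (11|23)=-1; (−1)^{0·-1·11}·(-1)^-1·(-1)^0 = -1.
v=7: a=7^0·(≡5), b=7^-1·(≡5) mod 7; (5|7)=-1, (5|7)=-1; (−1)^{0·-1·3}·(-1)^-1·(-1)^0 = -1.
v=2: v_2(a)=-8, v_2(b)=7; units ≡ 1, 7 (mod 8); ε·ε+αω+βω = 0·1+-8·0+7·0 ≡ 0  ⇒  (a,b)_2 = +1.
v=11: a=11^-2·(≡9), b=11^1·(≡1) mod 11; (9|11)=+1, (1|11)=+1; (−1)^{-2·1·5}·(+1)^1·(+1)^-2 = +1.
v=19: a=19^1·(≡13), b=19^0·(≡2) mod 19; (13|19)=-1, (2|19)=-1; (−1)^{1·0·9}·(-1)^0·(-1)^1 = -1.
v=5: a=5^3·(≡1), b=5^5·(≡3) mod 5; (1|5)=+1, (3|5)=-1; (−1)^{3·5·2}·(+1)^5·(-1)^3 = -1.
v=∞: -95 < 0 and 17710 > 0  ⇒  (a,b)_∞ = +1.
Ram(-95, 17710) = {5, 7, 19, 23}; no ℚ_5-point on the conic.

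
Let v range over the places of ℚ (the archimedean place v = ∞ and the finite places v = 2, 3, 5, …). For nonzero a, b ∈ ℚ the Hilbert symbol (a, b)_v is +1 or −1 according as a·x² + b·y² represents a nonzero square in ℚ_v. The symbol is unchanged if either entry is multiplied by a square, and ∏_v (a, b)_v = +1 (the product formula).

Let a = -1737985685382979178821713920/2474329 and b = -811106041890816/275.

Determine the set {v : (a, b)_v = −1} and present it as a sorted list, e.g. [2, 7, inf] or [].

Mod squares: a ≡ -2030, b ≡ -479446. Check v ∈ {∞, 2, 3, 5, 7, 11, 13, 19, 29, 31, 37, 43}.
v=31: a=31^2·(≡19), b=31^1·(≡22) mod 31; (19|31)=+1, (22|31)=-1; (−1)^{2·1·15}·(+1)^1·(-1)^2 = +1.
v=2: v_2(a)=17, v_2(b)=11; units ≡ 1, 5 (mod 8); ε·ε+αω+βω = 0·0+17·1+11·0 ≡ 1  ⇒  (a,b)_2 = -1.
v=13: a=13^-2·(≡5), b=13^0·(≡2) mod 13; (5|13)=-1, (2|13)=-1; (−1)^{-2·0·6}·(-1)^0·(-1)^-2 = +1.
v=∞: -2030 < 0 and -479446 < 0  ⇒  (a,b)_∞ = -1.
v=37: a=37^2·(≡19), b=37^1·(≡8) mod 37; (19|37)=-1, (8|37)=-1; (−1)^{2·1·18}·(-1)^1·(-1)^2 = -1.
v=7: a=7^3·(≡4), b=7^4·(≡6) mod 7; (4|7)=+1, (6|7)=-1; (−1)^{3·4·3}·(+1)^4·(-1)^3 = -1.
v=5: a=5^1·(≡4), b=5^-2·(≡4) mod 5; (4|5)=+1, (4|5)=+1; (−1)^{1·-2·2}·(+1)^-2·(+1)^1 = +1.
v=43: a=43^2·(≡7), b=43^0·(≡35) mod 43; (7|43)=-1, (35|43)=+1; (−1)^{2·0·21}·(-1)^0·(+1)^2 = +1.
v=3: a=3^0·(≡1), b=3^2·(≡2) mod 3; (1|3)=+1, (2|3)=-1; (−1)^{0·2·1}·(+1)^2·(-1)^0 = +1.
v=29: a=29^3·(≡10), b=29^2·(≡15) mod 29; (10|29)=-1, (15|29)=-1; (−1)^{3·2·14}·(-1)^2·(-1)^3 = -1.
v=11: a=11^-4·(≡5), b=11^-1·(≡7) mod 11; (5|11)=+1, (7|11)=-1; (−1)^{-4·-1·5}·(+1)^-1·(-1)^-4 = +1.
v=19: a=19^4·(≡14), b=19^1·(≡11) mod 19; (14|19)=-1, (11|19)=+1; (−1)^{4·1·9}·(-1)^1·(+1)^4 = -1.
(-2030, -479446 / ℚ) ramifies at {2, 7, 19, 29, 37, ∞}: a division algebra.

[2, 7, 19, 29, 37, inf]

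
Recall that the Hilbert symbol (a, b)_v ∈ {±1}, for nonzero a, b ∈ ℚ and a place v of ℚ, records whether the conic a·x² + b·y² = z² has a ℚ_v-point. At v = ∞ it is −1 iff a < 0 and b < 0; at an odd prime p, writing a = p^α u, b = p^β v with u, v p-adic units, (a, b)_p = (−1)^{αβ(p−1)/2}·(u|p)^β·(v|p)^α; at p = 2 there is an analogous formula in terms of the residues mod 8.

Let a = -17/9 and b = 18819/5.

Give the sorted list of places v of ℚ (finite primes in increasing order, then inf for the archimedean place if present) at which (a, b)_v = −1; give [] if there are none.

[2, 5, 17, 41]

(a, b) ≡ (-17, 10455) mod (ℚ^×)²; places V = {2, 3, 5, 17, 41, ∞}.
(a,b)_2: α=0, β=0; u≡7, v≡7 (mod 8); ε(u)ε(v)=1·1, αω(v)=0·0, βω(u)=0·0; sum ≡ 1  ⇒  -1.
(a,b)_∞: sgn(-17)=−, sgn(10455)=+, so +1.
(a,b)_41: α=0, u≡30; β=1, v≡18 (mod 41); (30|41)=-1, (18|41)=+1; sign (−1)^0·-1^1·+1^0 = -1.
(a,b)_5: α=0, u≡2; β=-1, v≡4 (mod 5); (2|5)=-1, (4|5)=+1; sign (−1)^0·-1^-1·+1^0 = -1.
(a,b)_17: α=1, u≡15; β=1, v≡14 (mod 17); (15|17)=+1, (14|17)=-1; sign (−1)^0·+1^1·-1^1 = -1.
(a,b)_3: α=-2, u≡1; β=3, v≡2 (mod 3); (1|3)=+1, (2|3)=-1; sign (−1)^0·+1^3·-1^-2 = +1.
(-17, 10455 / ℚ) ramifies at {2, 5, 17, 41}: a division algebra.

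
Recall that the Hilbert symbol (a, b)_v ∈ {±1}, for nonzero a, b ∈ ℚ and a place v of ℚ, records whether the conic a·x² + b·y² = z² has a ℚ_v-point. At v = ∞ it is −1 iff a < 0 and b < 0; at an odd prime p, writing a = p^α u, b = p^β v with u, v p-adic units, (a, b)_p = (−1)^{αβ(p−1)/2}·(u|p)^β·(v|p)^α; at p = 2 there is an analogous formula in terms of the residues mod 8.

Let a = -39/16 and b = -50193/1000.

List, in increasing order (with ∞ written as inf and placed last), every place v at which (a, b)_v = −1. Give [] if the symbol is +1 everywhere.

[13, inf]

Mod squares: a ≡ -39, b ≡ -330. Check v ∈ {∞, 2, 3, 5, 11, 13}.
v=∞: -39 < 0 and -330 < 0  ⇒  (a,b)_∞ = -1.
v=3: a=3^1·(≡2), b=3^3·(≡1) mod 3; (2|3)=-1, (1|3)=+1; (−1)^{1·3·1}·(-1)^3·(+1)^1 = +1.
v=2: v_2(a)=-4, v_2(b)=-3; units ≡ 1, 3 (mod 8); ε·ε+αω+βω = 0·1+-4·1+-3·0 ≡ 0  ⇒  (a,b)_2 = +1.
v=13: a=13^1·(≡12), b=13^2·(≡11) mod 13; (12|13)=+1, (11|13)=-1; (−1)^{1·2·6}·(+1)^2·(-1)^1 = -1.
v=11: a=11^0·(≡1), b=11^1·(≡9) mod 11; (1|11)=+1, (9|11)=+1; (−1)^{0·1·5}·(+1)^1·(+1)^0 = +1.
v=5: a=5^0·(≡1), b=5^-3·(≡4) mod 5; (1|5)=+1, (4|5)=+1; (−1)^{0·-3·2}·(+1)^-3·(+1)^0 = +1.
(-39, -330 / ℚ) ramifies at {13, ∞}: a division algebra.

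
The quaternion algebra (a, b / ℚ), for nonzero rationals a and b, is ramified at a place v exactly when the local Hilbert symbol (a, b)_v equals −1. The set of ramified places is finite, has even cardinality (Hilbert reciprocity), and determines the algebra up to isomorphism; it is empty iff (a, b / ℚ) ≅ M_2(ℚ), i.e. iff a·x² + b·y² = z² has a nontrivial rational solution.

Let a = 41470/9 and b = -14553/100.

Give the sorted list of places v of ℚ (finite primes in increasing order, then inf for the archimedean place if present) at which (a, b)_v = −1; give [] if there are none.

[2, 5, 11, 13]

(a, b) ≡ (41470, -33) mod (ℚ^×)²; places V = {2, 3, 5, 7, 11, 13, 29, ∞}.
(a,b)_5: α=1, u≡1; β=-2, v≡3 (mod 5); (1|5)=+1, (3|5)=-1; sign (−1)^0·+1^-2·-1^1 = -1.
(a,b)_∞: sgn(41470)=+, sgn(-33)=−, so +1.
(a,b)_29: α=1, u≡1; β=0, v≡16 (mod 29); (1|29)=+1, (16|29)=+1; sign (−1)^0·+1^0·+1^1 = +1.
(a,b)_7: α=0, u≡1; β=2, v≡2 (mod 7); (1|7)=+1, (2|7)=+1; sign (−1)^0·+1^2·+1^0 = +1.
(a,b)_3: α=-2, u≡1; β=3, v≡1 (mod 3); (1|3)=+1, (1|3)=+1; sign (−1)^0·+1^3·+1^-2 = +1.
(a,b)_2: α=1, β=-2; u≡7, v≡7 (mod 8); ε(u)ε(v)=1·1, αω(v)=1·0, βω(u)=-2·0; sum ≡ 1  ⇒  -1.
(a,b)_11: α=1, u≡7; β=1, v≡8 (mod 11); (7|11)=-1, (8|11)=-1; sign (−1)^1·-1^1·-1^1 = -1.
(a,b)_13: α=1, u≡2; β=0, v≡8 (mod 13); (2|13)=-1, (8|13)=-1; sign (−1)^0·-1^0·-1^1 = -1.
(41470, -33 / ℚ) ramifies at {2, 5, 11, 13}: a division algebra.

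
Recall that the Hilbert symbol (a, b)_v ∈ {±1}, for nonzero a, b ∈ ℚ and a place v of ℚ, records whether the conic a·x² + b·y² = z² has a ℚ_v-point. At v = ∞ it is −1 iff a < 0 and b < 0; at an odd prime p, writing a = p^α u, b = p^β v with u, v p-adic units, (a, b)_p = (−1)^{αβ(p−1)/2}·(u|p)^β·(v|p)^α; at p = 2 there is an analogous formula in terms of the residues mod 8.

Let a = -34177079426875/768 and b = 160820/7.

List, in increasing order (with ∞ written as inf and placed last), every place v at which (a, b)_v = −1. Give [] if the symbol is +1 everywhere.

[2, 3, 11, 17, 31, 37]

Mod squares: a ≡ -27669081, b ≡ 281435. Check v ∈ {∞, 2, 3, 5, 7, 11, 17, 31, 37, 43}.
v=11: a=11^3·(≡2), b=11^1·(≡8) mod 11; (2|11)=-1, (8|11)=-1; (−1)^{3·1·5}·(-1)^1·(-1)^3 = -1.
v=7: a=7^2·(≡4), b=7^-1·(≡2) mod 7; (4|7)=+1, (2|7)=+1; (−1)^{2·-1·3}·(+1)^-1·(+1)^2 = +1.
v=43: a=43^1·(≡26), b=43^1·(≡6) mod 43; (26|43)=-1, (6|43)=+1; (−1)^{1·1·21}·(-1)^1·(+1)^1 = +1.
v=17: a=17^1·(≡9), b=17^1·(≡6) mod 17; (9|17)=+1, (6|17)=-1; (−1)^{1·1·8}·(+1)^1·(-1)^1 = -1.
v=31: a=31^1·(≡4), b=31^0·(≡21) mod 31; (4|31)=+1, (21|31)=-1; (−1)^{1·0·15}·(+1)^0·(-1)^1 = -1.
v=37: a=37^1·(≡29), b=37^0·(≡29) mod 37; (29|37)=-1, (29|37)=-1; (−1)^{1·0·18}·(-1)^0·(-1)^1 = -1.
v=2: v_2(a)=-8, v_2(b)=2; units ≡ 7, 3 (mod 8); ε·ε+αω+βω = 1·1+-8·1+2·0 ≡ 1  ⇒  (a,b)_2 = -1.
v=5: a=5^4·(≡4), b=5^1·(≡2) mod 5; (4|5)=+1, (2|5)=-1; (−1)^{4·1·2}·(+1)^1·(-1)^4 = +1.
v=3: a=3^-1·(≡2), b=3^0·(≡2) mod 3; (2|3)=-1, (2|3)=-1; (−1)^{-1·0·1}·(-1)^0·(-1)^-1 = -1.
v=∞: -27669081 < 0 and 281435 > 0  ⇒  (a,b)_∞ = +1.
(-27669081, 281435 / ℚ) ramifies at {2, 3, 11, 17, 31, 37}: a division algebra.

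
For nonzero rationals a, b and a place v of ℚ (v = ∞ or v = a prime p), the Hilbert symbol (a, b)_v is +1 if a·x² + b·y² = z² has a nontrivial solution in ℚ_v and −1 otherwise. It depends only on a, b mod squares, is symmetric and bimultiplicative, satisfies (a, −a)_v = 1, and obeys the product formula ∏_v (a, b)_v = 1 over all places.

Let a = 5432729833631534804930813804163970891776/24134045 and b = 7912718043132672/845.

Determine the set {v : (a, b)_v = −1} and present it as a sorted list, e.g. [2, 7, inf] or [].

(a, b) ≡ (3445805, 793135) mod (ℚ^×)²; places V = {2, 3, 5, 7, 11, 13, 17, 31, 43, 47, ∞}.
(a,b)_43: α=3, u≡39; β=1, v≡11 (mod 43); (39|43)=-1, (11|43)=+1; sign (−1)^1·-1^1·+1^3 = +1.
(a,b)_5: α=-1, u≡4; β=-1, v≡3 (mod 5); (4|5)=+1, (3|5)=-1; sign (−1)^0·+1^-1·-1^-1 = -1.
(a,b)_7: α=0, u≡5; β=1, v≡3 (mod 7); (5|7)=-1, (3|7)=-1; sign (−1)^0·-1^1·-1^0 = -1.
(a,b)_47: α=5, u≡34; β=2, v≡44 (mod 47); (34|47)=+1, (44|47)=-1; sign (−1)^0·+1^2·-1^5 = -1.
(a,b)_3: α=18, u≡2; β=6, v≡1 (mod 3); (2|3)=-1, (1|3)=+1; sign (−1)^0·-1^6·+1^18 = +1.
(a,b)_11: α=3, u≡2; β=2, v≡8 (mod 11); (2|11)=-1, (8|11)=-1; sign (−1)^0·-1^2·-1^3 = -1.
(a,b)_31: α=3, u≡16; β=1, v≡7 (mod 31); (16|31)=+1, (7|31)=+1; sign (−1)^1·+1^1·+1^3 = -1.
(a,b)_∞: sgn(3445805)=+, sgn(793135)=+, so +1.
(a,b)_13: α=-6, u≡12; β=-2, v≡11 (mod 13); (12|13)=+1, (11|13)=-1; sign (−1)^0·+1^-2·-1^-6 = +1.
(a,b)_17: α=2, u≡7; β=1, v≡5 (mod 17); (7|17)=-1, (5|17)=-1; sign (−1)^0·-1^1·-1^2 = -1.
(a,b)_2: α=26, β=8; u≡5, v≡7 (mod 8); ε(u)ε(v)=0·1, αω(v)=26·0, βω(u)=8·1; sum ≡ 0  ⇒  +1.
|Ram(3445805, 793135)| = 6, even; anisotropic at {5, 7, 11, 17, 31, 47}.

[5, 7, 11, 17, 31, 47]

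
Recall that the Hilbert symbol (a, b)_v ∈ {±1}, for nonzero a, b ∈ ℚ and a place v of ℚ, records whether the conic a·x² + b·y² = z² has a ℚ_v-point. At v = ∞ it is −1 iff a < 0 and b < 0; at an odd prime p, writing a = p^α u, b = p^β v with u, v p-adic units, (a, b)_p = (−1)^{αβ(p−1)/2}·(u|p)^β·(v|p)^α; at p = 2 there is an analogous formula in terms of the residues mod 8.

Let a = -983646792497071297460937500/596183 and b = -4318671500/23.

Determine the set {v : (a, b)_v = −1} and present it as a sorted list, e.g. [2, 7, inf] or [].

Mod squares: a ≡ -21505, b ≡ -28405. Check v ∈ {∞, 2, 5, 7, 11, 13, 17, 19, 23}.
v=∞: -21505 < 0 and -28405 < 0  ⇒  (a,b)_∞ = -1.
v=23: a=23^-3·(≡2), b=23^-1·(≡21) mod 23; (2|23)=+1, (21|23)=-1; (−1)^{-3·-1·11}·(+1)^-1·(-1)^-3 = +1.
v=7: a=7^-2·(≡5), b=7^0·(≡2) mod 7; (5|7)=-1, (2|7)=+1; (−1)^{-2·0·3}·(-1)^0·(+1)^-2 = +1.
v=19: a=19^4·(≡2), b=19^1·(≡5) mod 19; (2|19)=-1, (5|19)=+1; (−1)^{4·1·9}·(-1)^1·(+1)^4 = -1.
v=17: a=17^5·(≡7), b=17^2·(≡13) mod 17; (7|17)=-1, (13|17)=+1; (−1)^{5·2·8}·(-1)^2·(+1)^5 = +1.
v=11: a=11^5·(≡9), b=11^2·(≡2) mod 11; (9|11)=+1, (2|11)=-1; (−1)^{5·2·5}·(+1)^2·(-1)^5 = -1.
v=5: a=5^11·(≡1), b=5^3·(≡1) mod 5; (1|5)=+1, (1|5)=+1; (−1)^{11·3·2}·(+1)^3·(+1)^11 = +1.
v=2: v_2(a)=2, v_2(b)=2; units ≡ 7, 3 (mod 8); ε·ε+αω+βω = 1·1+2·1+2·0 ≡ 1  ⇒  (a,b)_2 = -1.
v=13: a=13^2·(≡1), b=13^1·(≡1) mod 13; (1|13)=+1, (1|13)=+1; (−1)^{2·1·6}·(+1)^1·(+1)^2 = +1.
Ram(-21505, -28405) = {2, 11, 19, ∞}; no ℚ_2-point on the conic.

[2, 11, 19, inf]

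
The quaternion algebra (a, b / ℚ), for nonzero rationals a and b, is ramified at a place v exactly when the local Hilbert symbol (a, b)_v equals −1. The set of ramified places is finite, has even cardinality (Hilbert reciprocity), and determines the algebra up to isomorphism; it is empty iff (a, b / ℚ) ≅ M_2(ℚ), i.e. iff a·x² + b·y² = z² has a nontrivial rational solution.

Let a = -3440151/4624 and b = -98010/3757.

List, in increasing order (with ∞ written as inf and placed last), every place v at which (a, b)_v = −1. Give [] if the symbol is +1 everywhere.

[3, inf]

Mod squares: a ≡ -39, b ≡ -130. Check v ∈ {∞, 2, 3, 5, 11, 13, 17}.
v=3: a=3^7·(≡2), b=3^4·(≡2) mod 3; (2|3)=-1, (2|3)=-1; (−1)^{7·4·1}·(-1)^4·(-1)^7 = -1.
v=13: a=13^1·(≡3), b=13^-1·(≡12) mod 13; (3|13)=+1, (12|13)=+1; (−1)^{1·-1·6}·(+1)^-1·(+1)^1 = +1.
v=5: a=5^0·(≡1), b=5^1·(≡4) mod 5; (1|5)=+1, (4|5)=+1; (−1)^{0·1·2}·(+1)^1·(+1)^0 = +1.
v=17: a=17^-2·(≡14), b=17^-2·(≡14) mod 17; (14|17)=-1, (14|17)=-1; (−1)^{-2·-2·8}·(-1)^-2·(-1)^-2 = +1.
v=2: v_2(a)=-4, v_2(b)=1; units ≡ 1, 7 (mod 8); ε·ε+αω+βω = 0·1+-4·0+1·0 ≡ 0  ⇒  (a,b)_2 = +1.
v=∞: -39 < 0 and -130 < 0  ⇒  (a,b)_∞ = -1.
v=11: a=11^2·(≡1), b=11^2·(≡8) mod 11; (1|11)=+1, (8|11)=-1; (−1)^{2·2·5}·(+1)^2·(-1)^2 = +1.
|Ram(-39, -130)| = 2, even; anisotropic at {3, ∞}.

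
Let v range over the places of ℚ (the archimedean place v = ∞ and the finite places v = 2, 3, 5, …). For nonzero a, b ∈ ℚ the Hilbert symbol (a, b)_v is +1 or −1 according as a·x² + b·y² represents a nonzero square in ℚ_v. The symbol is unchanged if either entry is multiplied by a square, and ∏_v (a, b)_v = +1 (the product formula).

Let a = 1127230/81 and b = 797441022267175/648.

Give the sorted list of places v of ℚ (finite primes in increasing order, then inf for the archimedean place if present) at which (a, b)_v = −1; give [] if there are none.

(a, b) ≡ (6670, 521246) mod (ℚ^×)²; places V = {2, 3, 5, 11, 13, 19, 23, 29, 37, 43, ∞}.
(a,b)_23: α=1, u≡17; β=2, v≡20 (mod 23); (17|23)=-1, (20|23)=-1; sign (−1)^0·-1^2·-1^1 = -1.
(a,b)_2: α=1, β=-3; u≡7, v≡7 (mod 8); ε(u)ε(v)=1·1, αω(v)=1·0, βω(u)=-3·0; sum ≡ 1  ⇒  -1.
(a,b)_19: α=0, u≡11; β=1, v≡1 (mod 19); (11|19)=+1, (1|19)=+1; sign (−1)^0·+1^1·+1^0 = +1.
(a,b)_37: α=0, u≡30; β=2, v≡7 (mod 37); (30|37)=+1, (7|37)=+1; sign (−1)^0·+1^2·+1^0 = +1.
(a,b)_∞: sgn(6670)=+, sgn(521246)=+, so +1.
(a,b)_43: α=0, u≡3; β=1, v≡8 (mod 43); (3|43)=-1, (8|43)=-1; sign (−1)^0·-1^1·-1^0 = -1.
(a,b)_29: α=1, u≡8; β=1, v≡9 (mod 29); (8|29)=-1, (9|29)=+1; sign (−1)^0·-1^1·+1^1 = -1.
(a,b)_3: α=-4, u≡1; β=-4, v≡2 (mod 3); (1|3)=+1, (2|3)=-1; sign (−1)^0·+1^-4·-1^-4 = +1.
(a,b)_11: α=0, u≡4; β=1, v≡5 (mod 11); (4|11)=+1, (5|11)=+1; sign (−1)^0·+1^1·+1^0 = +1.
(a,b)_5: α=1, u≡1; β=2, v≡4 (mod 5); (1|5)=+1, (4|5)=+1; sign (−1)^0·+1^2·+1^1 = +1.
(a,b)_13: α=2, u≡9; β=2, v≡8 (mod 13); (9|13)=+1, (8|13)=-1; sign (−1)^0·+1^2·-1^2 = +1.
Ram(6670, 521246) = {2, 23, 29, 43}; no ℚ_2-point on the conic.

[2, 23, 29, 43]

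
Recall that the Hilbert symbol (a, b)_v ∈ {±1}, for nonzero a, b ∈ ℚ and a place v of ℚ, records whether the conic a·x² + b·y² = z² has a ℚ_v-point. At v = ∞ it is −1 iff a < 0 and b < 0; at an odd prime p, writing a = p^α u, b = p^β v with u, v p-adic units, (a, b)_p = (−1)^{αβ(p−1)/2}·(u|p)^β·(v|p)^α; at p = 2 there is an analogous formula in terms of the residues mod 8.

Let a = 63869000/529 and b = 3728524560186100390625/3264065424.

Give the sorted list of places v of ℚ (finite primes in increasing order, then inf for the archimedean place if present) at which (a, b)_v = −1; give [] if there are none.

[5, 17]

Mod squares: a ≡ 2210, b ≡ 17. Check v ∈ {∞, 2, 3, 5, 7, 13, 17, 23, 53}.
v=7: a=7^0·(≡5), b=7^2·(≡6) mod 7; (5|7)=-1, (6|7)=-1; (−1)^{0·2·3}·(-1)^2·(-1)^0 = +1.
v=53: a=53^0·(≡28), b=53^2·(≡1) mod 53; (28|53)=+1, (1|53)=+1; (−1)^{0·2·26}·(+1)^2·(+1)^0 = +1.
v=13: a=13^1·(≡3), b=13^2·(≡3) mod 13; (3|13)=+1, (3|13)=+1; (−1)^{1·2·6}·(+1)^2·(+1)^1 = +1.
v=∞: 2210 > 0 and 17 > 0  ⇒  (a,b)_∞ = +1.
v=17: a=17^3·(≡6), b=17^7·(≡16) mod 17; (6|17)=-1, (16|17)=+1; (−1)^{3·7·8}·(-1)^7·(+1)^3 = -1.
v=5: a=5^3·(≡3), b=5^8·(≡3) mod 5; (3|5)=-1, (3|5)=-1; (−1)^{3·8·2}·(-1)^8·(-1)^3 = -1.
v=3: a=3^0·(≡2), b=3^-6·(≡2) mod 3; (2|3)=-1, (2|3)=-1; (−1)^{0·-6·1}·(-1)^-6·(-1)^0 = +1.
v=23: a=23^-2·(≡1), b=23^-4·(≡21) mod 23; (1|23)=+1, (21|23)=-1; (−1)^{-2·-4·11}·(+1)^-4·(-1)^-2 = +1.
v=2: v_2(a)=3, v_2(b)=-4; units ≡ 1, 1 (mod 8); ε·ε+αω+βω = 0·0+3·0+-4·0 ≡ 0  ⇒  (a,b)_2 = +1.
|Ram(2210, 17)| = 2, even; anisotropic at {5, 17}.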